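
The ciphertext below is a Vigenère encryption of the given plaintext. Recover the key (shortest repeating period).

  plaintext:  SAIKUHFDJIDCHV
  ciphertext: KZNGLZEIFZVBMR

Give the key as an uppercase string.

SZFWR

  i= 0: K-S = 18 → S
  i= 1: Z-A = 25 → Z
  i= 2: N-I =  5 → F
  i= 3: G-K = 22 → W
  i= 4: L-U = 17 → R
  i= 5: Z-H = 18 → S
  i= 6: E-F = 25 → Z
  i= 7: I-D =  5 → F
  i= 8: F-J = 22 → W
  i= 9: Z-I = 17 → R
  i=10: V-D = 18 → S
  i=11: B-C = 25 → Z
  i=12: M-H =  5 → F
  i=13: R-V = 22 → W
  shifts repeat with period 5: SZFWR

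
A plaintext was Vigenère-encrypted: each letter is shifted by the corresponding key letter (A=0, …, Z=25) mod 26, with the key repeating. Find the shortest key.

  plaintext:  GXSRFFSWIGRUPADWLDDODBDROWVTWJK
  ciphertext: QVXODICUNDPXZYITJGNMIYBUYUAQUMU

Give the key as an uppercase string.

KYFXYD

  i= 0: Q-G = 10 → K
  i= 1: V-X = 24 → Y
  i= 2: X-S =  5 → F
  i= 3: O-R = 23 → X
  i= 4: D-F = 24 → Y
  i= 5: I-F =  3 → D
  i= 6: C-S = 10 → K
  i= 7: U-W = 24 → Y
  i= 8: N-I =  5 → F
  i= 9: D-G = 23 → X
  i=10: P-R = 24 → Y
  i=11: X-U =  3 → D
  i=12: Z-P = 10 → K
  i=13: Y-A = 24 → Y
  i=14: I-D =  5 → F
  i=15: T-W = 23 → X
  i=16: J-L = 24 → Y
  i=17: G-D =  3 → D
  i=18: N-D = 10 → K
  i=19: M-O = 24 → Y
  i=20: I-D =  5 → F
  i=21: Y-B = 23 → X
  i=22: B-D = 24 → Y
  i=23: U-R =  3 → D
  i=24: Y-O = 10 → K
  i=25: U-W = 24 → Y
  i=26: A-V =  5 → F
  i=27: Q-T = 23 → X
  i=28: U-W = 24 → Y
  i=29: M-J =  3 → D
  i=30: U-K = 10 → K
  shifts repeat with period 6: KYFXYD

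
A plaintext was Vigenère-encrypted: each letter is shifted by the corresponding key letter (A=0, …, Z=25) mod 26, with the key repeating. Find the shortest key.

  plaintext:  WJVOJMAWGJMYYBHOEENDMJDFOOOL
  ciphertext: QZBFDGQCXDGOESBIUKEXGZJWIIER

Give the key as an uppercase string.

  i= 0: Q-W = 20 → U
  i= 1: Z-J = 16 → Q
  i= 2: B-V =  6 → G
  i= 3: F-O = 17 → R
  i= 4: D-J = 20 → U
  i= 5: G-M = 20 → U
  i= 6: Q-A = 16 → Q
  i= 7: C-W =  6 → G
  i= 8: X-G = 17 → R
  i= 9: D-J = 20 → U
  i=10: G-M = 20 → U
  i=11: O-Y = 16 → Q
  i=12: E-Y =  6 → G
  i=13: S-B = 17 → R
  i=14: B-H = 20 → U
  i=15: I-O = 20 → U
  i=16: U-E = 16 → Q
  i=17: K-E =  6 → G
  i=18: E-N = 17 → R
  i=19: X-D = 20 → U
  i=20: G-M = 20 → U
  i=21: Z-J = 16 → Q
  i=22: J-D =  6 → G
  i=23: W-F = 17 → R
  i=24: I-O = 20 → U
  i=25: I-O = 20 → U
  i=26: E-O = 16 → Q
  i=27: R-L =  6 → G
  shifts repeat with period 5: UQGRU

UQGRU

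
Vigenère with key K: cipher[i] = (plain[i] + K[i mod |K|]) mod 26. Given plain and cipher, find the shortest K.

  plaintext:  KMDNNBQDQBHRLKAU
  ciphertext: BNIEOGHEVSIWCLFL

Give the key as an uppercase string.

  i= 0: B-K = 17 → R
  i= 1: N-M =  1 → B
  i= 2: I-D =  5 → F
  i= 3: E-N = 17 → R
  i= 4: O-N =  1 → B
  i= 5: G-B =  5 → F
  i= 6: H-Q = 17 → R
  i= 7: E-D =  1 → B
  i= 8: V-Q =  5 → F
  i= 9: S-B = 17 → R
  i=10: I-H =  1 → B
  i=11: W-R =  5 → F
  i=12: C-L = 17 → R
  i=13: L-K =  1 → B
  i=14: F-A =  5 → F
  i=15: L-U = 17 → R
  shifts repeat with period 3: RBF

RBF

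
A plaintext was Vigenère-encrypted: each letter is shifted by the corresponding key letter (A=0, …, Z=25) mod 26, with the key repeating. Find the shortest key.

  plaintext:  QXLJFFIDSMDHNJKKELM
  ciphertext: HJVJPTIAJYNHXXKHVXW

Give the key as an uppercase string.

RMKAKOAX

  i= 0: H-Q = 17 → R
  i= 1: J-X = 12 → M
  i= 2: V-L = 10 → K
  i= 3: J-J =  0 → A
  i= 4: P-F = 10 → K
  i= 5: T-F = 14 → O
  i= 6: I-I =  0 → A
  i= 7: A-D = 23 → X
  i= 8: J-S = 17 → R
  i= 9: Y-M = 12 → M
  i=10: N-D = 10 → K
  i=11: H-H =  0 → A
  i=12: X-N = 10 → K
  i=13: X-J = 14 → O
  i=14: K-K =  0 → A
  i=15: H-K = 23 → X
  i=16: V-E = 17 → R
  i=17: X-L = 12 → M
  i=18: W-M = 10 → K
  shifts repeat with period 8: RMKAKOAX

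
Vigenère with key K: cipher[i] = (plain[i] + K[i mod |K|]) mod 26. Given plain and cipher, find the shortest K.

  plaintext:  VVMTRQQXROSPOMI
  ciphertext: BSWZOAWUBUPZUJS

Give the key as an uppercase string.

  i= 0: B-V =  6 → G
  i= 1: S-V = 23 → X
  i= 2: W-M = 10 → K
  i= 3: Z-T =  6 → G
  i= 4: O-R = 23 → X
  i= 5: A-Q = 10 → K
  i= 6: W-Q =  6 → G
  i= 7: U-X = 23 → X
  i= 8: B-R = 10 → K
  i= 9: U-O =  6 → G
  i=10: P-S = 23 → X
  i=11: Z-P = 10 → K
  i=12: U-O =  6 → G
  i=13: J-M = 23 → X
  i=14: S-I = 10 → K
  shifts repeat with period 3: GXK

GXK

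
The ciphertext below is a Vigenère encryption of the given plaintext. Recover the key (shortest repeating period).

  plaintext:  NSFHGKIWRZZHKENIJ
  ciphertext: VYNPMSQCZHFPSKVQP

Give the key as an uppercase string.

IGI

  i= 0: V-N =  8 → I
  i= 1: Y-S =  6 → G
  i= 2: N-F =  8 → I
  i= 3: P-H =  8 → I
  i= 4: M-G =  6 → G
  i= 5: S-K =  8 → I
  i= 6: Q-I =  8 → I
  i= 7: C-W =  6 → G
  i= 8: Z-R =  8 → I
  i= 9: H-Z =  8 → I
  i=10: F-Z =  6 → G
  i=11: P-H =  8 → I
  i=12: S-K =  8 → I
  i=13: K-E =  6 → G
  i=14: V-N =  8 → I
  i=15: Q-I =  8 → I
  i=16: P-J =  6 → G
  shifts repeat with period 3: IGI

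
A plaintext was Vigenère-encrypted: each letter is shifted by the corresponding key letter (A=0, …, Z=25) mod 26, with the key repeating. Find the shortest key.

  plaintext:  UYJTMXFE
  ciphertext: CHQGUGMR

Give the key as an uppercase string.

  i= 0: C-U =  8 → I
  i= 1: H-Y =  9 → J
  i= 2: Q-J =  7 → H
  i= 3: G-T = 13 → N
  i= 4: U-M =  8 → I
  i= 5: G-X =  9 → J
  i= 6: M-F =  7 → H
  i= 7: R-E = 13 → N
  shifts repeat with period 4: IJHN

IJHN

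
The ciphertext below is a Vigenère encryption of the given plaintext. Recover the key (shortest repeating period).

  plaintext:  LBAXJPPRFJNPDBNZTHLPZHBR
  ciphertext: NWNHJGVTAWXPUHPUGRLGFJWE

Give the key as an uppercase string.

  i= 0: N-L =  2 → C
  i= 1: W-B = 21 → V
  i= 2: N-A = 13 → N
  i= 3: H-X = 10 → K
  i= 4: J-J =  0 → A
  i= 5: G-P = 17 → R
  i= 6: V-P =  6 → G
  i= 7: T-R =  2 → C
  i= 8: A-F = 21 → V
  i= 9: W-J = 13 → N
  i=10: X-N = 10 → K
  i=11: P-P =  0 → A
  i=12: U-D = 17 → R
  i=13: H-B =  6 → G
  i=14: P-N =  2 → C
  i=15: U-Z = 21 → V
  i=16: G-T = 13 → N
  i=17: R-H = 10 → K
  i=18: L-L =  0 → A
  i=19: G-P = 17 → R
  i=20: F-Z =  6 → G
  i=21: J-H =  2 → C
  i=22: W-B = 21 → V
  i=23: E-R = 13 → N
  shifts repeat with period 7: CVNKARG

CVNKARG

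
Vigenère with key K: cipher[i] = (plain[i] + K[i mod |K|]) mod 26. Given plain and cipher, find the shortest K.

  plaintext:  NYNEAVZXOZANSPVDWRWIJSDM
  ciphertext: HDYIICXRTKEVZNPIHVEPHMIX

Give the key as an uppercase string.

UFLEIHY

  i= 0: H-N = 20 → U
  i= 1: D-Y =  5 → F
  i= 2: Y-N = 11 → L
  i= 3: I-E =  4 → E
  i= 4: I-A =  8 → I
  i= 5: C-V =  7 → H
  i= 6: X-Z = 24 → Y
  i= 7: R-X = 20 → U
  i= 8: T-O =  5 → F
  i= 9: K-Z = 11 → L
  i=10: E-A =  4 → E
  i=11: V-N =  8 → I
  i=12: Z-S =  7 → H
  i=13: N-P = 24 → Y
  i=14: P-V = 20 → U
  i=15: I-D =  5 → F
  i=16: H-W = 11 → L
  i=17: V-R =  4 → E
  i=18: E-W =  8 → I
  i=19: P-I =  7 → H
  i=20: H-J = 24 → Y
  i=21: M-S = 20 → U
  i=22: I-D =  5 → F
  i=23: X-M = 11 → L
  shifts repeat with period 7: UFLEIHY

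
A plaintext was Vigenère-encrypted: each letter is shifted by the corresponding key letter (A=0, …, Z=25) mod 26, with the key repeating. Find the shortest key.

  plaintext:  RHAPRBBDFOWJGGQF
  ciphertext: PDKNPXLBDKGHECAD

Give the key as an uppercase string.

  i= 0: P-R = 24 → Y
  i= 1: D-H = 22 → W
  i= 2: K-A = 10 → K
  i= 3: N-P = 24 → Y
  i= 4: P-R = 24 → Y
  i= 5: X-B = 22 → W
  i= 6: L-B = 10 → K
  i= 7: B-D = 24 → Y
  i= 8: D-F = 24 → Y
  i= 9: K-O = 22 → W
  i=10: G-W = 10 → K
  i=11: H-J = 24 → Y
  i=12: E-G = 24 → Y
  i=13: C-G = 22 → W
  i=14: A-Q = 10 → K
  i=15: D-F = 24 → Y
  shifts repeat with period 4: YWKY

YWKY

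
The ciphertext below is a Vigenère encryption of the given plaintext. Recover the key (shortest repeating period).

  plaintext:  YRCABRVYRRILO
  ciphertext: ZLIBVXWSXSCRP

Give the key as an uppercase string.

BUG

  i= 0: Z-Y =  1 → B
  i= 1: L-R = 20 → U
  i= 2: I-C =  6 → G
  i= 3: B-A =  1 → B
  i= 4: V-B = 20 → U
  i= 5: X-R =  6 → G
  i= 6: W-V =  1 → B
  i= 7: S-Y = 20 → U
  i= 8: X-R =  6 → G
  i= 9: S-R =  1 → B
  i=10: C-I = 20 → U
  i=11: R-L =  6 → G
  i=12: P-O =  1 → B
  shifts repeat with period 3: BUG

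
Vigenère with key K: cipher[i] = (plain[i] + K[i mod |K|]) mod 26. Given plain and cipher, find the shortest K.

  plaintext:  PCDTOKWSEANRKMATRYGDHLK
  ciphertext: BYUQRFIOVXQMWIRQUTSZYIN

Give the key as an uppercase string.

MWRXDV

  i= 0: B-P = 12 → M
  i= 1: Y-C = 22 → W
  i= 2: U-D = 17 → R
  i= 3: Q-T = 23 → X
  i= 4: R-O =  3 → D
  i= 5: F-K = 21 → V
  i= 6: I-W = 12 → M
  i= 7: O-S = 22 → W
  i= 8: V-E = 17 → R
  i= 9: X-A = 23 → X
  i=10: Q-N =  3 → D
  i=11: M-R = 21 → V
  i=12: W-K = 12 → M
  i=13: I-M = 22 → W
  i=14: R-A = 17 → R
  i=15: Q-T = 23 → X
  i=16: U-R =  3 → D
  i=17: T-Y = 21 → V
  i=18: S-G = 12 → M
  i=19: Z-D = 22 → W
  i=20: Y-H = 17 → R
  i=21: I-L = 23 → X
  i=22: N-K =  3 → D
  shifts repeat with period 6: MWRXDV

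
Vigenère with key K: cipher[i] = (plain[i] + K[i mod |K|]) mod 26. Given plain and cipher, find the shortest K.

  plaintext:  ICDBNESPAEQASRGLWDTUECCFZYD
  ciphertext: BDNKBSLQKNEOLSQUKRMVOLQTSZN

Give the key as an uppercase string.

  i= 0: B-I = 19 → T
  i= 1: D-C =  1 → B
  i= 2: N-D = 10 → K
  i= 3: K-B =  9 → J
  i= 4: B-N = 14 → O
  i= 5: S-E = 14 → O
  i= 6: L-S = 19 → T
  i= 7: Q-P =  1 → B
  i= 8: K-A = 10 → K
  i= 9: N-E =  9 → J
  i=10: E-Q = 14 → O
  i=11: O-A = 14 → O
  i=12: L-S = 19 → T
  i=13: S-R =  1 → B
  i=14: Q-G = 10 → K
  i=15: U-L =  9 → J
  i=16: K-W = 14 → O
  i=17: R-D = 14 → O
  i=18: M-T = 19 → T
  i=19: V-U =  1 → B
  i=20: O-E = 10 → K
  i=21: L-C =  9 → J
  i=22: Q-C = 14 → O
  i=23: T-F = 14 → O
  i=24: S-Z = 19 → T
  i=25: Z-Y =  1 → B
  i=26: N-D = 10 → K
  shifts repeat with period 6: TBKJOO

TBKJOO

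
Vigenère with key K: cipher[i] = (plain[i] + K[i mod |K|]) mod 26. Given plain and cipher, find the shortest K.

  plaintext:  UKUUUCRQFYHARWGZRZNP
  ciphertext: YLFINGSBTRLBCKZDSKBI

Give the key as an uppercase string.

  i= 0: Y-U =  4 → E
  i= 1: L-K =  1 → B
  i= 2: F-U = 11 → L
  i= 3: I-U = 14 → O
  i= 4: N-U = 19 → T
  i= 5: G-C =  4 → E
  i= 6: S-R =  1 → B
  i= 7: B-Q = 11 → L
  i= 8: T-F = 14 → O
  i= 9: R-Y = 19 → T
  i=10: L-H =  4 → E
  i=11: B-A =  1 → B
  i=12: C-R = 11 → L
  i=13: K-W = 14 → O
  i=14: Z-G = 19 → T
  i=15: D-Z =  4 → E
  i=16: S-R =  1 → B
  i=17: K-Z = 11 → L
  i=18: B-N = 14 → O
  i=19: I-P = 19 → T
  shifts repeat with period 5: EBLOT

EBLOT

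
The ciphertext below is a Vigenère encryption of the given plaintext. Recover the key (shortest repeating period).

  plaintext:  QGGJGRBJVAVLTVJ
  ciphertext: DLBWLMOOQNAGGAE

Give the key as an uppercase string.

  i= 0: D-Q = 13 → N
  i= 1: L-G =  5 → F
  i= 2: B-G = 21 → V
  i= 3: W-J = 13 → N
  i= 4: L-G =  5 → F
  i= 5: M-R = 21 → V
  i= 6: O-B = 13 → N
  i= 7: O-J =  5 → F
  i= 8: Q-V = 21 → V
  i= 9: N-A = 13 → N
  i=10: A-V =  5 → F
  i=11: G-L = 21 → V
  i=12: G-T = 13 → N
  i=13: A-V =  5 → F
  i=14: E-J = 21 → V
  shifts repeat with period 3: NFV

NFV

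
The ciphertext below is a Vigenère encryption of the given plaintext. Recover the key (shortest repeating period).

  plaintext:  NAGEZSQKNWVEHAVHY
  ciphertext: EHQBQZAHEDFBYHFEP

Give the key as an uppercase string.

RHKX

  i= 0: E-N = 17 → R
  i= 1: H-A =  7 → H
  i= 2: Q-G = 10 → K
  i= 3: B-E = 23 → X
  i= 4: Q-Z = 17 → R
  i= 5: Z-S =  7 → H
  i= 6: A-Q = 10 → K
  i= 7: H-K = 23 → X
  i= 8: E-N = 17 → R
  i= 9: D-W =  7 → H
  i=10: F-V = 10 → K
  i=11: B-E = 23 → X
  i=12: Y-H = 17 → R
  i=13: H-A =  7 → H
  i=14: F-V = 10 → K
  i=15: E-H = 23 → X
  i=16: P-Y = 17 → R
  shifts repeat with period 4: RHKX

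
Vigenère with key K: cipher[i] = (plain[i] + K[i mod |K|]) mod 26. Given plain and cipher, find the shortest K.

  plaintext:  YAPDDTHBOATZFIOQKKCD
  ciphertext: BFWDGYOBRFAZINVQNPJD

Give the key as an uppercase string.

DFHA

  i= 0: B-Y =  3 → D
  i= 1: F-A =  5 → F
  i= 2: W-P =  7 → H
  i= 3: D-D =  0 → A
  i= 4: G-D =  3 → D
  i= 5: Y-T =  5 → F
  i= 6: O-H =  7 → H
  i= 7: B-B =  0 → A
  i= 8: R-O =  3 → D
  i= 9: F-A =  5 → F
  i=10: A-T =  7 → H
  i=11: Z-Z =  0 → A
  i=12: I-F =  3 → D
  i=13: N-I =  5 → F
  i=14: V-O =  7 → H
  i=15: Q-Q =  0 → A
  i=16: N-K =  3 → D
  i=17: P-K =  5 → F
  i=18: J-C =  7 → H
  i=19: D-D =  0 → A
  shifts repeat with period 4: DFHA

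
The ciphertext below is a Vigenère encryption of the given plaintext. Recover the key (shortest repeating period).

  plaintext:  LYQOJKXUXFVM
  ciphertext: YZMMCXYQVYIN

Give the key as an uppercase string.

  i= 0: Y-L = 13 → N
  i= 1: Z-Y =  1 → B
  i= 2: M-Q = 22 → W
  i= 3: M-O = 24 → Y
  i= 4: C-J = 19 → T
  i= 5: X-K = 13 → N
  i= 6: Y-X =  1 → B
  i= 7: Q-U = 22 → W
  i= 8: V-X = 24 → Y
  i= 9: Y-F = 19 → T
  i=10: I-V = 13 → N
  i=11: N-M =  1 → B
  shifts repeat with period 5: NBWYT

NBWYT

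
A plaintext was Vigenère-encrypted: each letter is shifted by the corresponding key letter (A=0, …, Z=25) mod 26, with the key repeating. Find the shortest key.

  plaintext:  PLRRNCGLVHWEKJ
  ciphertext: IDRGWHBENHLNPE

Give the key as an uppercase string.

  i= 0: I-P = 19 → T
  i= 1: D-L = 18 → S
  i= 2: R-R =  0 → A
  i= 3: G-R = 15 → P
  i= 4: W-N =  9 → J
  i= 5: H-C =  5 → F
  i= 6: B-G = 21 → V
  i= 7: E-L = 19 → T
  i= 8: N-V = 18 → S
  i= 9: H-H =  0 → A
  i=10: L-W = 15 → P
  i=11: N-E =  9 → J
  i=12: P-K =  5 → F
  i=13: E-J = 21 → V
  shifts repeat with period 7: TSAPJFV

TSAPJFV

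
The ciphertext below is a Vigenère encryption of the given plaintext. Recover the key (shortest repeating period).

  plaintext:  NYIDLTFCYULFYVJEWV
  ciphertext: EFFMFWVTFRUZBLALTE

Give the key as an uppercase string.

  i= 0: E-N = 17 → R
  i= 1: F-Y =  7 → H
  i= 2: F-I = 23 → X
  i= 3: M-D =  9 → J
  i= 4: F-L = 20 → U
  i= 5: W-T =  3 → D
  i= 6: V-F = 16 → Q
  i= 7: T-C = 17 → R
  i= 8: F-Y =  7 → H
  i= 9: R-U = 23 → X
  i=10: U-L =  9 → J
  i=11: Z-F = 20 → U
  i=12: B-Y =  3 → D
  i=13: L-V = 16 → Q
  i=14: A-J = 17 → R
  i=15: L-E =  7 → H
  i=16: T-W = 23 → X
  i=17: E-V =  9 → J
  shifts repeat with period 7: RHXJUDQ

RHXJUDQ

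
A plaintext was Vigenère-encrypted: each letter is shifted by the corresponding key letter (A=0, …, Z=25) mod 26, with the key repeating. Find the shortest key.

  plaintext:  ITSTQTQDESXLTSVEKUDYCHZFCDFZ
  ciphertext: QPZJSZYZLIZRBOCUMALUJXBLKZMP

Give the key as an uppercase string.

IWHQCG

  i= 0: Q-I =  8 → I
  i= 1: P-T = 22 → W
  i= 2: Z-S =  7 → H
  i= 3: J-T = 16 → Q
  i= 4: S-Q =  2 → C
  i= 5: Z-T =  6 → G
  i= 6: Y-Q =  8 → I
  i= 7: Z-D = 22 → W
  i= 8: L-E =  7 → H
  i= 9: I-S = 16 → Q
  i=10: Z-X =  2 → C
  i=11: R-L =  6 → G
  i=12: B-T =  8 → I
  i=13: O-S = 22 → W
  i=14: C-V =  7 → H
  i=15: U-E = 16 → Q
  i=16: M-K =  2 → C
  i=17: A-U =  6 → G
  i=18: L-D =  8 → I
  i=19: U-Y = 22 → W
  i=20: J-C =  7 → H
  i=21: X-H = 16 → Q
  i=22: B-Z =  2 → C
  i=23: L-F =  6 → G
  i=24: K-C =  8 → I
  i=25: Z-D = 22 → W
  i=26: M-F =  7 → H
  i=27: P-Z = 16 → Q
  shifts repeat with period 6: IWHQCG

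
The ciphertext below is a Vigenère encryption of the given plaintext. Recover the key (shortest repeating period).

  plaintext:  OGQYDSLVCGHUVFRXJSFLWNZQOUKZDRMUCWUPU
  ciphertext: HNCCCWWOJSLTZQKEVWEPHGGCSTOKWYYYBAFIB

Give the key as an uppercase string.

THMEZEL

  i= 0: H-O = 19 → T
  i= 1: N-G =  7 → H
  i= 2: C-Q = 12 → M
  i= 3: C-Y =  4 → E
  i= 4: C-D = 25 → Z
  i= 5: W-S =  4 → E
  i= 6: W-L = 11 → L
  i= 7: O-V = 19 → T
  i= 8: J-C =  7 → H
  i= 9: S-G = 12 → M
  i=10: L-H =  4 → E
  i=11: T-U = 25 → Z
  i=12: Z-V =  4 → E
  i=13: Q-F = 11 → L
  i=14: K-R = 19 → T
  i=15: E-X =  7 → H
  i=16: V-J = 12 → M
  i=17: W-S =  4 → E
  i=18: E-F = 25 → Z
  i=19: P-L =  4 → E
  i=20: H-W = 11 → L
  i=21: G-N = 19 → T
  i=22: G-Z =  7 → H
  i=23: C-Q = 12 → M
  i=24: S-O =  4 → E
  i=25: T-U = 25 → Z
  i=26: O-K =  4 → E
  i=27: K-Z = 11 → L
  i=28: W-D = 19 → T
  i=29: Y-R =  7 → H
  i=30: Y-M = 12 → M
  i=31: Y-U =  4 → E
  i=32: B-C = 25 → Z
  i=33: A-W =  4 → E
  i=34: F-U = 11 → L
  i=35: I-P = 19 → T
  i=36: B-U =  7 → H
  shifts repeat with period 7: THMEZEL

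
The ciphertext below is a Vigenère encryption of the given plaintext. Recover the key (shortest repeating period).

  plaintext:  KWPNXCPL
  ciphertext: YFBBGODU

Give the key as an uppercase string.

OJM

  i= 0: Y-K = 14 → O
  i= 1: F-W =  9 → J
  i= 2: B-P = 12 → M
  i= 3: B-N = 14 → O
  i= 4: G-X =  9 → J
  i= 5: O-C = 12 → M
  i= 6: D-P = 14 → O
  i= 7: U-L =  9 → J
  shifts repeat with period 3: OJM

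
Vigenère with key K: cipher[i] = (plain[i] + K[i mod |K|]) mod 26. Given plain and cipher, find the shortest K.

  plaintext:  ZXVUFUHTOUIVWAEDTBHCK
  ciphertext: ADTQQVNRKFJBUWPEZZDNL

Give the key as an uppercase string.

BGYWL

  i= 0: A-Z =  1 → B
  i= 1: D-X =  6 → G
  i= 2: T-V = 24 → Y
  i= 3: Q-U = 22 → W
  i= 4: Q-F = 11 → L
  i= 5: V-U =  1 → B
  i= 6: N-H =  6 → G
  i= 7: R-T = 24 → Y
  i= 8: K-O = 22 → W
  i= 9: F-U = 11 → L
  i=10: J-I =  1 → B
  i=11: B-V =  6 → G
  i=12: U-W = 24 → Y
  i=13: W-A = 22 → W
  i=14: P-E = 11 → L
  i=15: E-D =  1 → B
  i=16: Z-T =  6 → G
  i=17: Z-B = 24 → Y
  i=18: D-H = 22 → W
  i=19: N-C = 11 → L
  i=20: L-K =  1 → B
  shifts repeat with period 5: BGYWL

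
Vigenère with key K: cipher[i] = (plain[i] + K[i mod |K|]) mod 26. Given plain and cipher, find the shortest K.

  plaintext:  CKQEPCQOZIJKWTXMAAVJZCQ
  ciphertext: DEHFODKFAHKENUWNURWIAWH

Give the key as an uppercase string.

  i= 0: D-C =  1 → B
  i= 1: E-K = 20 → U
  i= 2: H-Q = 17 → R
  i= 3: F-E =  1 → B
  i= 4: O-P = 25 → Z
  i= 5: D-C =  1 → B
  i= 6: K-Q = 20 → U
  i= 7: F-O = 17 → R
  i= 8: A-Z =  1 → B
  i= 9: H-I = 25 → Z
  i=10: K-J =  1 → B
  i=11: E-K = 20 → U
  i=12: N-W = 17 → R
  i=13: U-T =  1 → B
  i=14: W-X = 25 → Z
  i=15: N-M =  1 → B
  i=16: U-A = 20 → U
  i=17: R-A = 17 → R
  i=18: W-V =  1 → B
  i=19: I-J = 25 → Z
  i=20: A-Z =  1 → B
  i=21: W-C = 20 → U
  i=22: H-Q = 17 → R
  shifts repeat with period 5: BURBZ

BURBZ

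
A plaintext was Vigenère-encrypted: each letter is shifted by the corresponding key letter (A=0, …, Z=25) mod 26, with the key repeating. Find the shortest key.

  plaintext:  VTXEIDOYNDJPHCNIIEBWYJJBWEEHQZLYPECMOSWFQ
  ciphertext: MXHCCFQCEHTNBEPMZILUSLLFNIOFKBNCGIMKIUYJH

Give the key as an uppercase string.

REKYUCCE

  i= 0: M-V = 17 → R
  i= 1: X-T =  4 → E
  i= 2: H-X = 10 → K
  i= 3: C-E = 24 → Y
  i= 4: C-I = 20 → U
  i= 5: F-D =  2 → C
  i= 6: Q-O =  2 → C
  i= 7: C-Y =  4 → E
  i= 8: E-N = 17 → R
  i= 9: H-D =  4 → E
  i=10: T-J = 10 → K
  i=11: N-P = 24 → Y
  i=12: B-H = 20 → U
  i=13: E-C =  2 → C
  i=14: P-N =  2 → C
  i=15: M-I =  4 → E
  i=16: Z-I = 17 → R
  i=17: I-E =  4 → E
  i=18: L-B = 10 → K
  i=19: U-W = 24 → Y
  i=20: S-Y = 20 → U
  i=21: L-J =  2 → C
  i=22: L-J =  2 → C
  i=23: F-B =  4 → E
  i=24: N-W = 17 → R
  i=25: I-E =  4 → E
  i=26: O-E = 10 → K
  i=27: F-H = 24 → Y
  i=28: K-Q = 20 → U
  i=29: B-Z =  2 → C
  i=30: N-L =  2 → C
  i=31: C-Y =  4 → E
  i=32: G-P = 17 → R
  i=33: I-E =  4 → E
  i=34: M-C = 10 → K
  i=35: K-M = 24 → Y
  i=36: I-O = 20 → U
  i=37: U-S =  2 → C
  i=38: Y-W =  2 → C
  i=39: J-F =  4 → E
  i=40: H-Q = 17 → R
  shifts repeat with period 8: REKYUCCE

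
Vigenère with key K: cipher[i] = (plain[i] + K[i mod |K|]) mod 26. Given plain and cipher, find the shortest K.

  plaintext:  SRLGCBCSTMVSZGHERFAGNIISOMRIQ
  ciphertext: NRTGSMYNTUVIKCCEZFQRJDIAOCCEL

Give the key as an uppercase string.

  i= 0: N-S = 21 → V
  i= 1: R-R =  0 → A
  i= 2: T-L =  8 → I
  i= 3: G-G =  0 → A
  i= 4: S-C = 16 → Q
  i= 5: M-B = 11 → L
  i= 6: Y-C = 22 → W
  i= 7: N-S = 21 → V
  i= 8: T-T =  0 → A
  i= 9: U-M =  8 → I
  i=10: V-V =  0 → A
  i=11: I-S = 16 → Q
  i=12: K-Z = 11 → L
  i=13: C-G = 22 → W
  i=14: C-H = 21 → V
  i=15: E-E =  0 → A
  i=16: Z-R =  8 → I
  i=17: F-F =  0 → A
  i=18: Q-A = 16 → Q
  i=19: R-G = 11 → L
  i=20: J-N = 22 → W
  i=21: D-I = 21 → V
  i=22: I-I =  0 → A
  i=23: A-S =  8 → I
  i=24: O-O =  0 → A
  i=25: C-M = 16 → Q
  i=26: C-R = 11 → L
  i=27: E-I = 22 → W
  i=28: L-Q = 21 → V
  shifts repeat with period 7: VAIAQLW

VAIAQLW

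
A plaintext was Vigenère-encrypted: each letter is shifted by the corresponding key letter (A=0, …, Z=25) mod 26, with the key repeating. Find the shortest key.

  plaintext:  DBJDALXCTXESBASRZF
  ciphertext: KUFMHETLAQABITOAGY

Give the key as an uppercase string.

  i= 0: K-D =  7 → H
  i= 1: U-B = 19 → T
  i= 2: F-J = 22 → W
  i= 3: M-D =  9 → J
  i= 4: H-A =  7 → H
  i= 5: E-L = 19 → T
  i= 6: T-X = 22 → W
  i= 7: L-C =  9 → J
  i= 8: A-T =  7 → H
  i= 9: Q-X = 19 → T
  i=10: A-E = 22 → W
  i=11: B-S =  9 → J
  i=12: I-B =  7 → H
  i=13: T-A = 19 → T
  i=14: O-S = 22 → W
  i=15: A-R =  9 → J
  i=16: G-Z =  7 → H
  i=17: Y-F = 19 → T
  shifts repeat with period 4: HTWJ

HTWJ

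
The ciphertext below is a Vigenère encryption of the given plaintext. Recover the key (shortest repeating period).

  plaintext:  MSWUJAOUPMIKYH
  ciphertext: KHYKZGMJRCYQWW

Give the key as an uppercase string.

  i= 0: K-M = 24 → Y
  i= 1: H-S = 15 → P
  i= 2: Y-W =  2 → C
  i= 3: K-U = 16 → Q
  i= 4: Z-J = 16 → Q
  i= 5: G-A =  6 → G
  i= 6: M-O = 24 → Y
  i= 7: J-U = 15 → P
  i= 8: R-P =  2 → C
  i= 9: C-M = 16 → Q
  i=10: Y-I = 16 → Q
  i=11: Q-K =  6 → G
  i=12: W-Y = 24 → Y
  i=13: W-H = 15 → P
  shifts repeat with period 6: YPCQQG

YPCQQG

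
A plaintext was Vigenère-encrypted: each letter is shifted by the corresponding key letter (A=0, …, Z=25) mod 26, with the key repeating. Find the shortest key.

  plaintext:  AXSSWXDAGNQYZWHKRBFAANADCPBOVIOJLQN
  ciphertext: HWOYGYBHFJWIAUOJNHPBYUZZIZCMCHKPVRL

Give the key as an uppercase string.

HZWGKBY

  i= 0: H-A =  7 → H
  i= 1: W-X = 25 → Z
  i= 2: O-S = 22 → W
  i= 3: Y-S =  6 → G
  i= 4: G-W = 10 → K
  i= 5: Y-X =  1 → B
  i= 6: B-D = 24 → Y
  i= 7: H-A =  7 → H
  i= 8: F-G = 25 → Z
  i= 9: J-N = 22 → W
  i=10: W-Q =  6 → G
  i=11: I-Y = 10 → K
  i=12: A-Z =  1 → B
  i=13: U-W = 24 → Y
  i=14: O-H =  7 → H
  i=15: J-K = 25 → Z
  i=16: N-R = 22 → W
  i=17: H-B =  6 → G
  i=18: P-F = 10 → K
  i=19: B-A =  1 → B
  i=20: Y-A = 24 → Y
  i=21: U-N =  7 → H
  i=22: Z-A = 25 → Z
  i=23: Z-D = 22 → W
  i=24: I-C =  6 → G
  i=25: Z-P = 10 → K
  i=26: C-B =  1 → B
  i=27: M-O = 24 → Y
  i=28: C-V =  7 → H
  i=29: H-I = 25 → Z
  i=30: K-O = 22 → W
  i=31: P-J =  6 → G
  i=32: V-L = 10 → K
  i=33: R-Q =  1 → B
  i=34: L-N = 24 → Y
  shifts repeat with period 7: HZWGKBY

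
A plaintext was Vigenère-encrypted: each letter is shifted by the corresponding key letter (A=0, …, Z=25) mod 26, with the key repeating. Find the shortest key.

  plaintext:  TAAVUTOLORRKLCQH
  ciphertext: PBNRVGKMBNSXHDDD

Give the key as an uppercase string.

  i= 0: P-T = 22 → W
  i= 1: B-A =  1 → B
  i= 2: N-A = 13 → N
  i= 3: R-V = 22 → W
  i= 4: V-U =  1 → B
  i= 5: G-T = 13 → N
  i= 6: K-O = 22 → W
  i= 7: M-L =  1 → B
  i= 8: B-O = 13 → N
  i= 9: N-R = 22 → W
  i=10: S-R =  1 → B
  i=11: X-K = 13 → N
  i=12: H-L = 22 → W
  i=13: D-C =  1 → B
  i=14: D-Q = 13 → N
  i=15: D-H = 22 → W
  shifts repeat with period 3: WBN

WBN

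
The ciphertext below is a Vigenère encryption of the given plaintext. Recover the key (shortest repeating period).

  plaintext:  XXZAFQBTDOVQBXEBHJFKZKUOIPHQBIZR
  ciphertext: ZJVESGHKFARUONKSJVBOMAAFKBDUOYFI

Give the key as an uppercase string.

  i= 0: Z-X =  2 → C
  i= 1: J-X = 12 → M
  i= 2: V-Z = 22 → W
  i= 3: E-A =  4 → E
  i= 4: S-F = 13 → N
  i= 5: G-Q = 16 → Q
  i= 6: H-B =  6 → G
  i= 7: K-T = 17 → R
  i= 8: F-D =  2 → C
  i= 9: A-O = 12 → M
  i=10: R-V = 22 → W
  i=11: U-Q =  4 → E
  i=12: O-B = 13 → N
  i=13: N-X = 16 → Q
  i=14: K-E =  6 → G
  i=15: S-B = 17 → R
  i=16: J-H =  2 → C
  i=17: V-J = 12 → M
  i=18: B-F = 22 → W
  i=19: O-K =  4 → E
  i=20: M-Z = 13 → N
  i=21: A-K = 16 → Q
  i=22: A-U =  6 → G
  i=23: F-O = 17 → R
  i=24: K-I =  2 → C
  i=25: B-P = 12 → M
  i=26: D-H = 22 → W
  i=27: U-Q =  4 → E
  i=28: O-B = 13 → N
  i=29: Y-I = 16 → Q
  i=30: F-Z =  6 → G
  i=31: I-R = 17 → R
  shifts repeat with period 8: CMWENQGR

CMWENQGR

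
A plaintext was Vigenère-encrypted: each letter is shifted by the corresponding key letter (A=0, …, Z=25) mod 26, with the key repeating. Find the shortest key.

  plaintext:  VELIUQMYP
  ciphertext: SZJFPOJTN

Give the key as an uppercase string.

  i= 0: S-V = 23 → X
  i= 1: Z-E = 21 → V
  i= 2: J-L = 24 → Y
  i= 3: F-I = 23 → X
  i= 4: P-U = 21 → V
  i= 5: O-Q = 24 → Y
  i= 6: J-M = 23 → X
  i= 7: T-Y = 21 → V
  i= 8: N-P = 24 → Y
  shifts repeat with period 3: XVY

XVY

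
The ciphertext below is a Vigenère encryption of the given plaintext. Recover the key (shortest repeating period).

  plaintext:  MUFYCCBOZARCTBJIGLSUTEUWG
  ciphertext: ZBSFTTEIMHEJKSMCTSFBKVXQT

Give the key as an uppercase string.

  i= 0: Z-M = 13 → N
  i= 1: B-U =  7 → H
  i= 2: S-F = 13 → N
  i= 3: F-Y =  7 → H
  i= 4: T-C = 17 → R
  i= 5: T-C = 17 → R
  i= 6: E-B =  3 → D
  i= 7: I-O = 20 → U
  i= 8: M-Z = 13 → N
  i= 9: H-A =  7 → H
  i=10: E-R = 13 → N
  i=11: J-C =  7 → H
  i=12: K-T = 17 → R
  i=13: S-B = 17 → R
  i=14: M-J =  3 → D
  i=15: C-I = 20 → U
  i=16: T-G = 13 → N
  i=17: S-L =  7 → H
  i=18: F-S = 13 → N
  i=19: B-U =  7 → H
  i=20: K-T = 17 → R
  i=21: V-E = 17 → R
  i=22: X-U =  3 → D
  i=23: Q-W = 20 → U
  i=24: T-G = 13 → N
  shifts repeat with period 8: NHNHRRDU

NHNHRRDU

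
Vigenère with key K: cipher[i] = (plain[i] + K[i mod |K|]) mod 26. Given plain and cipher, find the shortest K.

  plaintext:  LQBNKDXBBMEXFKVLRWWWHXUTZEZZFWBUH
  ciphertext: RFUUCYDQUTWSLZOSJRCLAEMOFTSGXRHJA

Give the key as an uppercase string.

  i= 0: R-L =  6 → G
  i= 1: F-Q = 15 → P
  i= 2: U-B = 19 → T
  i= 3: U-N =  7 → H
  i= 4: C-K = 18 → S
  i= 5: Y-D = 21 → V
  i= 6: D-X =  6 → G
  i= 7: Q-B = 15 → P
  i= 8: U-B = 19 → T
  i= 9: T-M =  7 → H
  i=10: W-E = 18 → S
  i=11: S-X = 21 → V
  i=12: L-F =  6 → G
  i=13: Z-K = 15 → P
  i=14: O-V = 19 → T
  i=15: S-L =  7 → H
  i=16: J-R = 18 → S
  i=17: R-W = 21 → V
  i=18: C-W =  6 → G
  i=19: L-W = 15 → P
  i=20: A-H = 19 → T
  i=21: E-X =  7 → H
  i=22: M-U = 18 → S
  i=23: O-T = 21 → V
  i=24: F-Z =  6 → G
  i=25: T-E = 15 → P
  i=26: S-Z = 19 → T
  i=27: G-Z =  7 → H
  i=28: X-F = 18 → S
  i=29: R-W = 21 → V
  i=30: H-B =  6 → G
  i=31: J-U = 15 → P
  i=32: A-H = 19 → T
  shifts repeat with period 6: GPTHSV

GPTHSV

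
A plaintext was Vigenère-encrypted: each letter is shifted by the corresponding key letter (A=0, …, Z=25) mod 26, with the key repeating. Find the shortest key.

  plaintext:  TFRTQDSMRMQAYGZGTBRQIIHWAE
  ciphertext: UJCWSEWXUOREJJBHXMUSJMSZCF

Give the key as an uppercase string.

  i= 0: U-T =  1 → B
  i= 1: J-F =  4 → E
  i= 2: C-R = 11 → L
  i= 3: W-T =  3 → D
  i= 4: S-Q =  2 → C
  i= 5: E-D =  1 → B
  i= 6: W-S =  4 → E
  i= 7: X-M = 11 → L
  i= 8: U-R =  3 → D
  i= 9: O-M =  2 → C
  i=10: R-Q =  1 → B
  i=11: E-A =  4 → E
  i=12: J-Y = 11 → L
  i=13: J-G =  3 → D
  i=14: B-Z =  2 → C
  i=15: H-G =  1 → B
  i=16: X-T =  4 → E
  i=17: M-B = 11 → L
  i=18: U-R =  3 → D
  i=19: S-Q =  2 → C
  i=20: J-I =  1 → B
  i=21: M-I =  4 → E
  i=22: S-H = 11 → L
  i=23: Z-W =  3 → D
  i=24: C-A =  2 → C
  i=25: F-E =  1 → B
  shifts repeat with period 5: BELDC

BELDC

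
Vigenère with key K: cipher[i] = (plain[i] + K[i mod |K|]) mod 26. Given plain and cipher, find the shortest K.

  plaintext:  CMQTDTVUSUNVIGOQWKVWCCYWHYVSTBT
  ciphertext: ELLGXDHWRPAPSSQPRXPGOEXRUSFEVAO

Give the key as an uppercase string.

  i= 0: E-C =  2 → C
  i= 1: L-M = 25 → Z
  i= 2: L-Q = 21 → V
  i= 3: G-T = 13 → N
  i= 4: X-D = 20 → U
  i= 5: D-T = 10 → K
  i= 6: H-V = 12 → M
  i= 7: W-U =  2 → C
  i= 8: R-S = 25 → Z
  i= 9: P-U = 21 → V
  i=10: A-N = 13 → N
  i=11: P-V = 20 → U
  i=12: S-I = 10 → K
  i=13: S-G = 12 → M
  i=14: Q-O =  2 → C
  i=15: P-Q = 25 → Z
  i=16: R-W = 21 → V
  i=17: X-K = 13 → N
  i=18: P-V = 20 → U
  i=19: G-W = 10 → K
  i=20: O-C = 12 → M
  i=21: E-C =  2 → C
  i=22: X-Y = 25 → Z
  i=23: R-W = 21 → V
  i=24: U-H = 13 → N
  i=25: S-Y = 20 → U
  i=26: F-V = 10 → K
  i=27: E-S = 12 → M
  i=28: V-T =  2 → C
  i=29: A-B = 25 → Z
  i=30: O-T = 21 → V
  shifts repeat with period 7: CZVNUKM

CZVNUKM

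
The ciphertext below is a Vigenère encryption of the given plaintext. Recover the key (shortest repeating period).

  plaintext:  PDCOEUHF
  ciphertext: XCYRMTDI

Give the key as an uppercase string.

IZWD

  i= 0: X-P =  8 → I
  i= 1: C-D = 25 → Z
  i= 2: Y-C = 22 → W
  i= 3: R-O =  3 → D
  i= 4: M-E =  8 → I
  i= 5: T-U = 25 → Z
  i= 6: D-H = 22 → W
  i= 7: I-F =  3 → D
  shifts repeat with period 4: IZWD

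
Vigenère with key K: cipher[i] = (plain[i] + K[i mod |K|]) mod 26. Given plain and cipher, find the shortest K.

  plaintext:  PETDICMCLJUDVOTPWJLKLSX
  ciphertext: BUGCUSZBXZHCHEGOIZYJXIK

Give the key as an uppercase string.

MQNZ

  i= 0: B-P = 12 → M
  i= 1: U-E = 16 → Q
  i= 2: G-T = 13 → N
  i= 3: C-D = 25 → Z
  i= 4: U-I = 12 → M
  i= 5: S-C = 16 → Q
  i= 6: Z-M = 13 → N
  i= 7: B-C = 25 → Z
  i= 8: X-L = 12 → M
  i= 9: Z-J = 16 → Q
  i=10: H-U = 13 → N
  i=11: C-D = 25 → Z
  i=12: H-V = 12 → M
  i=13: E-O = 16 → Q
  i=14: G-T = 13 → N
  i=15: O-P = 25 → Z
  i=16: I-W = 12 → M
  i=17: Z-J = 16 → Q
  i=18: Y-L = 13 → N
  i=19: J-K = 25 → Z
  i=20: X-L = 12 → M
  i=21: I-S = 16 → Q
  i=22: K-X = 13 → N
  shifts repeat with period 4: MQNZ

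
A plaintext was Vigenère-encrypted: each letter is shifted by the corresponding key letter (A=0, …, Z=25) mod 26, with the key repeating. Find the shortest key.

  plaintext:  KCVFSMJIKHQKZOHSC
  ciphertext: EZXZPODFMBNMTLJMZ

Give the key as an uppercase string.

  i= 0: E-K = 20 → U
  i= 1: Z-C = 23 → X
  i= 2: X-V =  2 → C
  i= 3: Z-F = 20 → U
  i= 4: P-S = 23 → X
  i= 5: O-M =  2 → C
  i= 6: D-J = 20 → U
  i= 7: F-I = 23 → X
  i= 8: M-K =  2 → C
  i= 9: B-H = 20 → U
  i=10: N-Q = 23 → X
  i=11: M-K =  2 → C
  i=12: T-Z = 20 → U
  i=13: L-O = 23 → X
  i=14: J-H =  2 → C
  i=15: M-S = 20 → U
  i=16: Z-C = 23 → X
  shifts repeat with period 3: UXC

UXC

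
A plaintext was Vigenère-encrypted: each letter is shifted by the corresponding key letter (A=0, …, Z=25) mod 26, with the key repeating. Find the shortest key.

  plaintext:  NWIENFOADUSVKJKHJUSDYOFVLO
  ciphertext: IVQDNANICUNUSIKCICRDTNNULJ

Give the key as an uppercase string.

VZIZA

  i= 0: I-N = 21 → V
  i= 1: V-W = 25 → Z
  i= 2: Q-I =  8 → I
  i= 3: D-E = 25 → Z
  i= 4: N-N =  0 → A
  i= 5: A-F = 21 → V
  i= 6: N-O = 25 → Z
  i= 7: I-A =  8 → I
  i= 8: C-D = 25 → Z
  i= 9: U-U =  0 → A
  i=10: N-S = 21 → V
  i=11: U-V = 25 → Z
  i=12: S-K =  8 → I
  i=13: I-J = 25 → Z
  i=14: K-K =  0 → A
  i=15: C-H = 21 → V
  i=16: I-J = 25 → Z
  i=17: C-U =  8 → I
  i=18: R-S = 25 → Z
  i=19: D-D =  0 → A
  i=20: T-Y = 21 → V
  i=21: N-O = 25 → Z
  i=22: N-F =  8 → I
  i=23: U-V = 25 → Z
  i=24: L-L =  0 → A
  i=25: J-O = 21 → V
  shifts repeat with period 5: VZIZA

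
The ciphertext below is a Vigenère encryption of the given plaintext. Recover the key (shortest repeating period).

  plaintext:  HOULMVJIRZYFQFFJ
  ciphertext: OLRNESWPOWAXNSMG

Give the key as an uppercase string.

  i= 0: O-H =  7 → H
  i= 1: L-O = 23 → X
  i= 2: R-U = 23 → X
  i= 3: N-L =  2 → C
  i= 4: E-M = 18 → S
  i= 5: S-V = 23 → X
  i= 6: W-J = 13 → N
  i= 7: P-I =  7 → H
  i= 8: O-R = 23 → X
  i= 9: W-Z = 23 → X
  i=10: A-Y =  2 → C
  i=11: X-F = 18 → S
  i=12: N-Q = 23 → X
  i=13: S-F = 13 → N
  i=14: M-F =  7 → H
  i=15: G-J = 23 → X
  shifts repeat with period 7: HXXCSXN

HXXCSXN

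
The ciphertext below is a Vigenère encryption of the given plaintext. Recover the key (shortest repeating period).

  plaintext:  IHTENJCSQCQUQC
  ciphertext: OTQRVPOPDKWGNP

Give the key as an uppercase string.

GMXNI

  i= 0: O-I =  6 → G
  i= 1: T-H = 12 → M
  i= 2: Q-T = 23 → X
  i= 3: R-E = 13 → N
  i= 4: V-N =  8 → I
  i= 5: P-J =  6 → G
  i= 6: O-C = 12 → M
  i= 7: P-S = 23 → X
  i= 8: D-Q = 13 → N
  i= 9: K-C =  8 → I
  i=10: W-Q =  6 → G
  i=11: G-U = 12 → M
  i=12: N-Q = 23 → X
  i=13: P-C = 13 → N
  shifts repeat with period 5: GMXNI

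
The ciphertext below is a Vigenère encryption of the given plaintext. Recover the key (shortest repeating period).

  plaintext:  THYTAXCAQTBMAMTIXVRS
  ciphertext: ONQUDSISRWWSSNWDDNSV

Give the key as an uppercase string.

  i= 0: O-T = 21 → V
  i= 1: N-H =  6 → G
  i= 2: Q-Y = 18 → S
  i= 3: U-T =  1 → B
  i= 4: D-A =  3 → D
  i= 5: S-X = 21 → V
  i= 6: I-C =  6 → G
  i= 7: S-A = 18 → S
  i= 8: R-Q =  1 → B
  i= 9: W-T =  3 → D
  i=10: W-B = 21 → V
  i=11: S-M =  6 → G
  i=12: S-A = 18 → S
  i=13: N-M =  1 → B
  i=14: W-T =  3 → D
  i=15: D-I = 21 → V
  i=16: D-X =  6 → G
  i=17: N-V = 18 → S
  i=18: S-R =  1 → B
  i=19: V-S =  3 → D
  shifts repeat with period 5: VGSBD

VGSBD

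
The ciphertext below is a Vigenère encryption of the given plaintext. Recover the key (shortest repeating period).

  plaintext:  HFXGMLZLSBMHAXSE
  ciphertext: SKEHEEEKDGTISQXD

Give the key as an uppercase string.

LFHBSTFZ

  i= 0: S-H = 11 → L
  i= 1: K-F =  5 → F
  i= 2: E-X =  7 → H
  i= 3: H-G =  1 → B
  i= 4: E-M = 18 → S
  i= 5: E-L = 19 → T
  i= 6: E-Z =  5 → F
  i= 7: K-L = 25 → Z
  i= 8: D-S = 11 → L
  i= 9: G-B =  5 → F
  i=10: T-M =  7 → H
  i=11: I-H =  1 → B
  i=12: S-A = 18 → S
  i=13: Q-X = 19 → T
  i=14: X-S =  5 → F
  i=15: D-E = 25 → Z
  shifts repeat with period 8: LFHBSTFZ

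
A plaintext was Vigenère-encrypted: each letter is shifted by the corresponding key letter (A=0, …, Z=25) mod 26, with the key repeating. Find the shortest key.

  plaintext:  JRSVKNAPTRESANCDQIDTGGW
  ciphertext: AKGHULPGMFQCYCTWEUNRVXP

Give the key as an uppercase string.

  i= 0: A-J = 17 → R
  i= 1: K-R = 19 → T
  i= 2: G-S = 14 → O
  i= 3: H-V = 12 → M
  i= 4: U-K = 10 → K
  i= 5: L-N = 24 → Y
  i= 6: P-A = 15 → P
  i= 7: G-P = 17 → R
  i= 8: M-T = 19 → T
  i= 9: F-R = 14 → O
  i=10: Q-E = 12 → M
  i=11: C-S = 10 → K
  i=12: Y-A = 24 → Y
  i=13: C-N = 15 → P
  i=14: T-C = 17 → R
  i=15: W-D = 19 → T
  i=16: E-Q = 14 → O
  i=17: U-I = 12 → M
  i=18: N-D = 10 → K
  i=19: R-T = 24 → Y
  i=20: V-G = 15 → P
  i=21: X-G = 17 → R
  i=22: P-W = 19 → T
  shifts repeat with period 7: RTOMKYP

RTOMKYP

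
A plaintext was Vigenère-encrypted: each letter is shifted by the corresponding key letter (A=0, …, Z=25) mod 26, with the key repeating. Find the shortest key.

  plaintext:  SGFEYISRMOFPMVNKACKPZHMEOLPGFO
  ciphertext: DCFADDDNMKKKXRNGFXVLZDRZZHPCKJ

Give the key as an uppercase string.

  i= 0: D-S = 11 → L
  i= 1: C-G = 22 → W
  i= 2: F-F =  0 → A
  i= 3: A-E = 22 → W
  i= 4: D-Y =  5 → F
  i= 5: D-I = 21 → V
  i= 6: D-S = 11 → L
  i= 7: N-R = 22 → W
  i= 8: M-M =  0 → A
  i= 9: K-O = 22 → W
  i=10: K-F =  5 → F
  i=11: K-P = 21 → V
  i=12: X-M = 11 → L
  i=13: R-V = 22 → W
  i=14: N-N =  0 → A
  i=15: G-K = 22 → W
  i=16: F-A =  5 → F
  i=17: X-C = 21 → V
  i=18: V-K = 11 → L
  i=19: L-P = 22 → W
  i=20: Z-Z =  0 → A
  i=21: D-H = 22 → W
  i=22: R-M =  5 → F
  i=23: Z-E = 21 → V
  i=24: Z-O = 11 → L
  i=25: H-L = 22 → W
  i=26: P-P =  0 → A
  i=27: C-G = 22 → W
  i=28: K-F =  5 → F
  i=29: J-O = 21 → V
  shifts repeat with period 6: LWAWFV

LWAWFV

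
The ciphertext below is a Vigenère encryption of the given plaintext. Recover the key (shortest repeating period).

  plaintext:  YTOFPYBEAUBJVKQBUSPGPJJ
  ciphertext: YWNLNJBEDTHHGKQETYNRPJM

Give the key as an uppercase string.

ADZGYLA

  i= 0: Y-Y =  0 → A
  i= 1: W-T =  3 → D
  i= 2: N-O = 25 → Z
  i= 3: L-F =  6 → G
  i= 4: N-P = 24 → Y
  i= 5: J-Y = 11 → L
  i= 6: B-B =  0 → A
  i= 7: E-E =  0 → A
  i= 8: D-A =  3 → D
  i= 9: T-U = 25 → Z
  i=10: H-B =  6 → G
  i=11: H-J = 24 → Y
  i=12: G-V = 11 → L
  i=13: K-K =  0 → A
  i=14: Q-Q =  0 → A
  i=15: E-B =  3 → D
  i=16: T-U = 25 → Z
  i=17: Y-S =  6 → G
  i=18: N-P = 24 → Y
  i=19: R-G = 11 → L
  i=20: P-P =  0 → A
  i=21: J-J =  0 → A
  i=22: M-J =  3 → D
  shifts repeat with period 7: ADZGYLA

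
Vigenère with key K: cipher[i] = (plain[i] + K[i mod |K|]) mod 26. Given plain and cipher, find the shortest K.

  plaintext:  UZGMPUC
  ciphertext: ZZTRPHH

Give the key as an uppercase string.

  i= 0: Z-U =  5 → F
  i= 1: Z-Z =  0 → A
  i= 2: T-G = 13 → N
  i= 3: R-M =  5 → F
  i= 4: P-P =  0 → A
  i= 5: H-U = 13 → N
  i= 6: H-C =  5 → F
  shifts repeat with period 3: FAN

FAN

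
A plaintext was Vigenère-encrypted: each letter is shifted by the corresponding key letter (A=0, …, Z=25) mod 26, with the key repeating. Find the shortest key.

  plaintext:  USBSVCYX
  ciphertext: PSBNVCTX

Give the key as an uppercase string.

VAA

  i= 0: P-U = 21 → V
  i= 1: S-S =  0 → A
  i= 2: B-B =  0 → A
  i= 3: N-S = 21 → V
  i= 4: V-V =  0 → A
  i= 5: C-C =  0 → A
  i= 6: T-Y = 21 → V
  i= 7: X-X =  0 → A
  shifts repeat with period 3: VAA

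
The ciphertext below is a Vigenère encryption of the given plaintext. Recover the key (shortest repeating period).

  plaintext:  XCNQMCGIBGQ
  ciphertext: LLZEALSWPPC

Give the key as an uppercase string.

OJMO

  i= 0: L-X = 14 → O
  i= 1: L-C =  9 → J
  i= 2: Z-N = 12 → M
  i= 3: E-Q = 14 → O
  i= 4: A-M = 14 → O
  i= 5: L-C =  9 → J
  i= 6: S-G = 12 → M
  i= 7: W-I = 14 → O
  i= 8: P-B = 14 → O
  i= 9: P-G =  9 → J
  i=10: C-Q = 12 → M
  shifts repeat with period 4: OJMO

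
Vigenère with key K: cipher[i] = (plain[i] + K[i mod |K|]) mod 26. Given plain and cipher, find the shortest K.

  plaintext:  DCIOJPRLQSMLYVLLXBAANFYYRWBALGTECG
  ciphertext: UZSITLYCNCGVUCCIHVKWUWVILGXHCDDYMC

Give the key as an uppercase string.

  i= 0: U-D = 17 → R
  i= 1: Z-C = 23 → X
  i= 2: S-I = 10 → K
  i= 3: I-O = 20 → U
  i= 4: T-J = 10 → K
  i= 5: L-P = 22 → W
  i= 6: Y-R =  7 → H
  i= 7: C-L = 17 → R
  i= 8: N-Q = 23 → X
  i= 9: C-S = 10 → K
  i=10: G-M = 20 → U
  i=11: V-L = 10 → K
  i=12: U-Y = 22 → W
  i=13: C-V =  7 → H
  i=14: C-L = 17 → R
  i=15: I-L = 23 → X
  i=16: H-X = 10 → K
  i=17: V-B = 20 → U
  i=18: K-A = 10 → K
  i=19: W-A = 22 → W
  i=20: U-N =  7 → H
  i=21: W-F = 17 → R
  i=22: V-Y = 23 → X
  i=23: I-Y = 10 → K
  i=24: L-R = 20 → U
  i=25: G-W = 10 → K
  i=26: X-B = 22 → W
  i=27: H-A =  7 → H
  i=28: C-L = 17 → R
  i=29: D-G = 23 → X
  i=30: D-T = 10 → K
  i=31: Y-E = 20 → U
  i=32: M-C = 10 → K
  i=33: C-G = 22 → W
  shifts repeat with period 7: RXKUKWH

RXKUKWH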